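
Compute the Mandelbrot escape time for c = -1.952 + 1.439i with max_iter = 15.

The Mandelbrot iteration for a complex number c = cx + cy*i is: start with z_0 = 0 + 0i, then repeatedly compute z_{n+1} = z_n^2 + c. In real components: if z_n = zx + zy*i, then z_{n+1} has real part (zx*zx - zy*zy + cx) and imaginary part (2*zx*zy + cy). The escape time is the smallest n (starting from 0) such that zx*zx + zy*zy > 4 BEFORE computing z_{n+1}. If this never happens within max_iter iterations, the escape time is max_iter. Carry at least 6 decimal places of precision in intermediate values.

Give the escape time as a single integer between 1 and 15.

z_0 = 0 + 0i, c = -1.9520 + 1.4390i
Iter 1: z = -1.9520 + 1.4390i, |z|^2 = 5.8810
Escaped at iteration 1

Answer: 1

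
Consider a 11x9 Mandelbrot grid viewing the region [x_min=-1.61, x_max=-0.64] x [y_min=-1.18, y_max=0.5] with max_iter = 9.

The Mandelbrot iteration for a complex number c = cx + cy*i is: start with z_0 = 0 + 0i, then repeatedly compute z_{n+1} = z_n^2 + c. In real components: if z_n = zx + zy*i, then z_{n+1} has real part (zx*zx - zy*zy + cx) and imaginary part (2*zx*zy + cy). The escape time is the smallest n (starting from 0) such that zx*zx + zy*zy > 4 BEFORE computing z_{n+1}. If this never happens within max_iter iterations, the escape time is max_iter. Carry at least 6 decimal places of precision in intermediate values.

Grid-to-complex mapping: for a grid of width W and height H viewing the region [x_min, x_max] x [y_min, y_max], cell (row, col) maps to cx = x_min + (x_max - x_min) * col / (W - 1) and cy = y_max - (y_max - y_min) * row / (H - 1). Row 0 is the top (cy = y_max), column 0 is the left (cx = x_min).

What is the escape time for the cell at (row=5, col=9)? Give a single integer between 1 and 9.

Answer: 6

Derivation:
z_0 = 0 + 0i, c = -0.7370 + -0.5500i
Iter 1: z = -0.7370 + -0.5500i, |z|^2 = 0.8457
Iter 2: z = -0.4963 + 0.2607i, |z|^2 = 0.3143
Iter 3: z = -0.5586 + -0.8088i, |z|^2 = 0.9662
Iter 4: z = -1.0791 + 0.3536i, |z|^2 = 1.2895
Iter 5: z = 0.3024 + -1.3131i, |z|^2 = 1.8158
Iter 6: z = -2.3699 + -1.3441i, |z|^2 = 7.4232
Escaped at iteration 6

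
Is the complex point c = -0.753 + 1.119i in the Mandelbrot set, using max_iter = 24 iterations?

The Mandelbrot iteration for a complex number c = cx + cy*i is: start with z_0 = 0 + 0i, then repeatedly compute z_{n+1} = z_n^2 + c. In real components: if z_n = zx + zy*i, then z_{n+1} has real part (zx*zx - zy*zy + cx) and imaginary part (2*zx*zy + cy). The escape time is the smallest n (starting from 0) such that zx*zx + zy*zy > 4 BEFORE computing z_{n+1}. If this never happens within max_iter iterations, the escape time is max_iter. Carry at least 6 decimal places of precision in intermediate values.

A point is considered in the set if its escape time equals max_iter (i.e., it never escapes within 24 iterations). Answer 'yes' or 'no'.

Answer: no

Derivation:
z_0 = 0 + 0i, c = -0.7530 + 1.1190i
Iter 1: z = -0.7530 + 1.1190i, |z|^2 = 1.8192
Iter 2: z = -1.4382 + -0.5662i, |z|^2 = 2.3889
Iter 3: z = 0.9947 + 2.7476i, |z|^2 = 8.5387
Escaped at iteration 3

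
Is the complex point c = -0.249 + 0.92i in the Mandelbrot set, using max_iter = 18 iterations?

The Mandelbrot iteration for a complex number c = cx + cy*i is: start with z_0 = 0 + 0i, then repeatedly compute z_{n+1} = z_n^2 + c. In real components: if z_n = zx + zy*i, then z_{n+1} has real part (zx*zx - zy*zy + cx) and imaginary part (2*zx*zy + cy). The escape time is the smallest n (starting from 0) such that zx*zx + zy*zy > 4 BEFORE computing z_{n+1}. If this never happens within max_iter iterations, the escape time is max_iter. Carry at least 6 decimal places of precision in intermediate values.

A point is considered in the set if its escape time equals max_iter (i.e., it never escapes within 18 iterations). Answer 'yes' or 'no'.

Answer: no

Derivation:
z_0 = 0 + 0i, c = -0.2490 + 0.9200i
Iter 1: z = -0.2490 + 0.9200i, |z|^2 = 0.9084
Iter 2: z = -1.0334 + 0.4618i, |z|^2 = 1.2812
Iter 3: z = 0.6056 + -0.0345i, |z|^2 = 0.3680
Iter 4: z = 0.1166 + 0.8782i, |z|^2 = 0.7848
Iter 5: z = -1.0066 + 1.1248i, |z|^2 = 2.2783
Iter 6: z = -0.5008 + -1.3444i, |z|^2 = 2.0581
Iter 7: z = -1.8055 + 2.2666i, |z|^2 = 8.3972
Escaped at iteration 7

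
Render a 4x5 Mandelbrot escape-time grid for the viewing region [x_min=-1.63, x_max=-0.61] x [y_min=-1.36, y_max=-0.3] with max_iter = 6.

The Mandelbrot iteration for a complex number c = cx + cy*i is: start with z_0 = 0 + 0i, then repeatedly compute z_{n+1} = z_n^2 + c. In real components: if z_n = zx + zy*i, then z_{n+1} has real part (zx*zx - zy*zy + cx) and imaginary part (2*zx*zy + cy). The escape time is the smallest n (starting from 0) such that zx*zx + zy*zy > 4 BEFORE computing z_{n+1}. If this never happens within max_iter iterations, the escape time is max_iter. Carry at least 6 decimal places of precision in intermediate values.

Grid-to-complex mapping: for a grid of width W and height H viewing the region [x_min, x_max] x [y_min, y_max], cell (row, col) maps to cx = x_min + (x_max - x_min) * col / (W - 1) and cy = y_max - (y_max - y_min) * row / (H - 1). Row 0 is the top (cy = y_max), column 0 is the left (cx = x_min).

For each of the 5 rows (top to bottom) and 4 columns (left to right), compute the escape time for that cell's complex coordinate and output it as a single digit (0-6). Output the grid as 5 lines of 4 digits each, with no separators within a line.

Answer: 4666
3356
3334
2333
1222

Derivation:
(row=0, col=0): c = -1.6300 + -0.3000i → escape time 4
(row=0, col=1): c = -1.2900 + -0.3000i → escape time 6
(row=0, col=2): c = -0.9500 + -0.3000i → escape time 6
(row=0, col=3): c = -0.6100 + -0.3000i → escape time 6
(row=1, col=0): c = -1.6300 + -0.5650i → escape time 3
(row=1, col=1): c = -1.2900 + -0.5650i → escape time 3
(row=1, col=2): c = -0.9500 + -0.5650i → escape time 5
(row=1, col=3): c = -0.6100 + -0.5650i → escape time 6
(row=2, col=0): c = -1.6300 + -0.8300i → escape time 3
(row=2, col=1): c = -1.2900 + -0.8300i → escape time 3
(row=2, col=2): c = -0.9500 + -0.8300i → escape time 3
(row=2, col=3): c = -0.6100 + -0.8300i → escape time 4
(row=3, col=0): c = -1.6300 + -1.0950i → escape time 2
(row=3, col=1): c = -1.2900 + -1.0950i → escape time 3
(row=3, col=2): c = -0.9500 + -1.0950i → escape time 3
(row=3, col=3): c = -0.6100 + -1.0950i → escape time 3
(row=4, col=0): c = -1.6300 + -1.3600i → escape time 1
(row=4, col=1): c = -1.2900 + -1.3600i → escape time 2
(row=4, col=2): c = -0.9500 + -1.3600i → escape time 2
(row=4, col=3): c = -0.6100 + -1.3600i → escape time 2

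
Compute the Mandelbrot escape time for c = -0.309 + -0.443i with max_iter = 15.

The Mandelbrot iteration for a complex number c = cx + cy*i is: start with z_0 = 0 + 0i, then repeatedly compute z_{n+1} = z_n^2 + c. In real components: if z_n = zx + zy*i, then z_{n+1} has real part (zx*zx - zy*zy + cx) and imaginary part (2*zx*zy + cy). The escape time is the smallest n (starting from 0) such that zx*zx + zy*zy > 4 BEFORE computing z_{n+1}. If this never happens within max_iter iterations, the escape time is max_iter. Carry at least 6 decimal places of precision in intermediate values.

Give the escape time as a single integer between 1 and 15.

Answer: 15

Derivation:
z_0 = 0 + 0i, c = -0.3090 + -0.4430i
Iter 1: z = -0.3090 + -0.4430i, |z|^2 = 0.2917
Iter 2: z = -0.4098 + -0.1692i, |z|^2 = 0.1965
Iter 3: z = -0.1697 + -0.3043i, |z|^2 = 0.1214
Iter 4: z = -0.3728 + -0.3397i, |z|^2 = 0.2544
Iter 5: z = -0.2854 + -0.1897i, |z|^2 = 0.1175
Iter 6: z = -0.2635 + -0.3347i, |z|^2 = 0.1815
Iter 7: z = -0.3516 + -0.2666i, |z|^2 = 0.1947
Iter 8: z = -0.2565 + -0.2555i, |z|^2 = 0.1311
Iter 9: z = -0.3085 + -0.3119i, |z|^2 = 0.1925
Iter 10: z = -0.3111 + -0.2505i, |z|^2 = 0.1595
Iter 11: z = -0.2750 + -0.2871i, |z|^2 = 0.1581
Iter 12: z = -0.3158 + -0.2851i, |z|^2 = 0.1810
Iter 13: z = -0.2905 + -0.2629i, |z|^2 = 0.1535
Iter 14: z = -0.2937 + -0.2902i, |z|^2 = 0.1705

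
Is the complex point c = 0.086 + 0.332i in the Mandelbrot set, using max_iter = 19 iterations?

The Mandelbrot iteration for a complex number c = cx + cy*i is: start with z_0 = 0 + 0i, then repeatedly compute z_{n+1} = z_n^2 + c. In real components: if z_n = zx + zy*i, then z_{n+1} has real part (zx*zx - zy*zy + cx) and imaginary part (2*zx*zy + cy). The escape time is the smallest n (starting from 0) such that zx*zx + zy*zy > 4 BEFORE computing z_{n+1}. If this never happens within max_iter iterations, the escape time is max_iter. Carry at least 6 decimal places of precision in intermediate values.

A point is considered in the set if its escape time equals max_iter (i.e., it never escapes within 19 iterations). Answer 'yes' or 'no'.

Answer: yes

Derivation:
z_0 = 0 + 0i, c = 0.0860 + 0.3320i
Iter 1: z = 0.0860 + 0.3320i, |z|^2 = 0.1176
Iter 2: z = -0.0168 + 0.3891i, |z|^2 = 0.1517
Iter 3: z = -0.0651 + 0.3189i, |z|^2 = 0.1059
Iter 4: z = -0.0115 + 0.2905i, |z|^2 = 0.0845
Iter 5: z = 0.0018 + 0.3253i, |z|^2 = 0.1059
Iter 6: z = -0.0198 + 0.3331i, |z|^2 = 0.1114
Iter 7: z = -0.0246 + 0.3188i, |z|^2 = 0.1022
Iter 8: z = -0.0150 + 0.3163i, |z|^2 = 0.1003
Iter 9: z = -0.0138 + 0.3225i, |z|^2 = 0.1042
Iter 10: z = -0.0178 + 0.3231i, |z|^2 = 0.1047
Iter 11: z = -0.0181 + 0.3205i, |z|^2 = 0.1030
Iter 12: z = -0.0164 + 0.3204i, |z|^2 = 0.1029
Iter 13: z = -0.0164 + 0.3215i, |z|^2 = 0.1036
Iter 14: z = -0.0171 + 0.3215i, |z|^2 = 0.1036
Iter 15: z = -0.0170 + 0.3210i, |z|^2 = 0.1033
Iter 16: z = -0.0168 + 0.3211i, |z|^2 = 0.1034
Iter 17: z = -0.0168 + 0.3212i, |z|^2 = 0.1035
Iter 18: z = -0.0169 + 0.3212i, |z|^2 = 0.1035
Did not escape in 19 iterations → in set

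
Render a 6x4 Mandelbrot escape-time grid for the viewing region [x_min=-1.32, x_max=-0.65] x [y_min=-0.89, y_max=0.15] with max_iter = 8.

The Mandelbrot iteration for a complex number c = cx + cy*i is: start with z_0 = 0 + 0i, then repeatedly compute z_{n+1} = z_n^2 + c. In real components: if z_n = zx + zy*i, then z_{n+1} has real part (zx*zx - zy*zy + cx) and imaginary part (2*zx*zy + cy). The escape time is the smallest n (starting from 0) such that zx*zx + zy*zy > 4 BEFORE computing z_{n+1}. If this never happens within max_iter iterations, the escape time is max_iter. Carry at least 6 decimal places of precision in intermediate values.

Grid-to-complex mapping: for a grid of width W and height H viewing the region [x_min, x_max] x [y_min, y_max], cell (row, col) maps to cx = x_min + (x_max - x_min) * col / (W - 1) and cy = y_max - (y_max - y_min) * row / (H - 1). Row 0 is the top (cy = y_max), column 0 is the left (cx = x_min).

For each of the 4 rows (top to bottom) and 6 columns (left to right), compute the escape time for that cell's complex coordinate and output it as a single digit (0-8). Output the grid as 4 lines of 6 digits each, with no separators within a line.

(row=0, col=0): c = -1.3200 + 0.1500i → escape time 8
(row=0, col=1): c = -1.1860 + 0.1500i → escape time 8
(row=0, col=2): c = -1.0520 + 0.1500i → escape time 8
(row=0, col=3): c = -0.9180 + 0.1500i → escape time 8
(row=0, col=4): c = -0.7840 + 0.1500i → escape time 8
(row=0, col=5): c = -0.6500 + 0.1500i → escape time 8
(row=1, col=0): c = -1.3200 + -0.1967i → escape time 7
(row=1, col=1): c = -1.1860 + -0.1967i → escape time 8
(row=1, col=2): c = -1.0520 + -0.1967i → escape time 8
(row=1, col=3): c = -0.9180 + -0.1967i → escape time 8
(row=1, col=4): c = -0.7840 + -0.1967i → escape time 8
(row=1, col=5): c = -0.6500 + -0.1967i → escape time 8
(row=2, col=0): c = -1.3200 + -0.5433i → escape time 3
(row=2, col=1): c = -1.1860 + -0.5433i → escape time 4
(row=2, col=2): c = -1.0520 + -0.5433i → escape time 5
(row=2, col=3): c = -0.9180 + -0.5433i → escape time 5
(row=2, col=4): c = -0.7840 + -0.5433i → escape time 6
(row=2, col=5): c = -0.6500 + -0.5433i → escape time 8
(row=3, col=0): c = -1.3200 + -0.8900i → escape time 3
(row=3, col=1): c = -1.1860 + -0.8900i → escape time 3
(row=3, col=2): c = -1.0520 + -0.8900i → escape time 3
(row=3, col=3): c = -0.9180 + -0.8900i → escape time 3
(row=3, col=4): c = -0.7840 + -0.8900i → escape time 4
(row=3, col=5): c = -0.6500 + -0.8900i → escape time 4

Answer: 888888
788888
345568
333344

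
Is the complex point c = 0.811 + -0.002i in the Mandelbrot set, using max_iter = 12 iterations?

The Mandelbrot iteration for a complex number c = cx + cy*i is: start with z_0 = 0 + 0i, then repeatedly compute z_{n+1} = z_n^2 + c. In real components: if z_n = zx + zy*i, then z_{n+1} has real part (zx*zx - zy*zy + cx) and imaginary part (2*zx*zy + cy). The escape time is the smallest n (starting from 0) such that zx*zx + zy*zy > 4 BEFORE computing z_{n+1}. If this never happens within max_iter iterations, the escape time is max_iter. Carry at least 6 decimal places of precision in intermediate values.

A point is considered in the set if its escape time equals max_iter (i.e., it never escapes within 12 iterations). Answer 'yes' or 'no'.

Answer: no

Derivation:
z_0 = 0 + 0i, c = 0.8110 + -0.0020i
Iter 1: z = 0.8110 + -0.0020i, |z|^2 = 0.6577
Iter 2: z = 1.4687 + -0.0052i, |z|^2 = 2.1572
Iter 3: z = 2.9681 + -0.0174i, |z|^2 = 8.8099
Escaped at iteration 3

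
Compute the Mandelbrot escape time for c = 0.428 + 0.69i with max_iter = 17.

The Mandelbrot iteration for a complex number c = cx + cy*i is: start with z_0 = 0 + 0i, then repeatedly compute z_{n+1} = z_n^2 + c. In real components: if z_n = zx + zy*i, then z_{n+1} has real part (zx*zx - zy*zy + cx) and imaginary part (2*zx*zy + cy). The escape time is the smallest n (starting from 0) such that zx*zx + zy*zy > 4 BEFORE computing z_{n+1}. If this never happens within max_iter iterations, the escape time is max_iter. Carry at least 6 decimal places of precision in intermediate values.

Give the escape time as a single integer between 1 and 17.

z_0 = 0 + 0i, c = 0.4280 + 0.6900i
Iter 1: z = 0.4280 + 0.6900i, |z|^2 = 0.6593
Iter 2: z = 0.1351 + 1.2806i, |z|^2 = 1.6583
Iter 3: z = -1.1938 + 1.0360i, |z|^2 = 2.4984
Iter 4: z = 0.7799 + -1.7835i, |z|^2 = 3.7891
Iter 5: z = -2.1447 + -2.0918i, |z|^2 = 8.9754
Escaped at iteration 5

Answer: 5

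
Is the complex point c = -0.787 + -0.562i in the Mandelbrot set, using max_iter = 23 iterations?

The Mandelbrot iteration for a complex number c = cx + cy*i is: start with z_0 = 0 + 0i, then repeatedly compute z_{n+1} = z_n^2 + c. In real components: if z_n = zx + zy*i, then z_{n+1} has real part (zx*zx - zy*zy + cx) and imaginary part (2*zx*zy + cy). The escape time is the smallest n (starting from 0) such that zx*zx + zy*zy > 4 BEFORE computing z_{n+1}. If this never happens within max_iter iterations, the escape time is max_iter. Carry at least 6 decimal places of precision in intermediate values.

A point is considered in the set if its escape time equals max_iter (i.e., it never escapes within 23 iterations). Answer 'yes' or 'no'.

Answer: no

Derivation:
z_0 = 0 + 0i, c = -0.7870 + -0.5620i
Iter 1: z = -0.7870 + -0.5620i, |z|^2 = 0.9352
Iter 2: z = -0.4835 + 0.3226i, |z|^2 = 0.3378
Iter 3: z = -0.6573 + -0.8739i, |z|^2 = 1.1958
Iter 4: z = -1.1187 + 0.5869i, |z|^2 = 1.5959
Iter 5: z = 0.1200 + -1.8751i, |z|^2 = 3.5304
Iter 6: z = -4.2886 + -1.0121i, |z|^2 = 19.4160
Escaped at iteration 6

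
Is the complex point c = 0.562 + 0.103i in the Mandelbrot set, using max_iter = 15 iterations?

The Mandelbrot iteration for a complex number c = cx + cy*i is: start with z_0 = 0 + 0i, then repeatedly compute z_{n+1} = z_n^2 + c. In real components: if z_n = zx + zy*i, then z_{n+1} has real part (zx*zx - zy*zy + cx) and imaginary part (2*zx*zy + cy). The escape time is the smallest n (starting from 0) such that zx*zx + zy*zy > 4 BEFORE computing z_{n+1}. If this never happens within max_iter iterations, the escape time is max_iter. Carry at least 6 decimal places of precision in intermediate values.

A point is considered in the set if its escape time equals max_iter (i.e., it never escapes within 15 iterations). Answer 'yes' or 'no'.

Answer: no

Derivation:
z_0 = 0 + 0i, c = 0.5620 + 0.1030i
Iter 1: z = 0.5620 + 0.1030i, |z|^2 = 0.3265
Iter 2: z = 0.8672 + 0.2188i, |z|^2 = 0.8000
Iter 3: z = 1.2662 + 0.4825i, |z|^2 = 1.8361
Iter 4: z = 1.9326 + 1.3248i, |z|^2 = 5.4900
Escaped at iteration 4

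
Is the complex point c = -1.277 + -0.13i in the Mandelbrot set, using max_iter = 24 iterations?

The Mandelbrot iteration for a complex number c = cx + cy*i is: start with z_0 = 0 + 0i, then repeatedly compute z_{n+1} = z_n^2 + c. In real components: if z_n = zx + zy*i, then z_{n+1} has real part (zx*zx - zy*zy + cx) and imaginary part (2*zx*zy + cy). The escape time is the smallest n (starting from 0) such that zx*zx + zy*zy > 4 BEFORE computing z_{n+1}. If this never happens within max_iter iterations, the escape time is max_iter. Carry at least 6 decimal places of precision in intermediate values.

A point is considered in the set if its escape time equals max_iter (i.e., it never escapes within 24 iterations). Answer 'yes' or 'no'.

Answer: no

Derivation:
z_0 = 0 + 0i, c = -1.2770 + -0.1300i
Iter 1: z = -1.2770 + -0.1300i, |z|^2 = 1.6476
Iter 2: z = 0.3368 + 0.2020i, |z|^2 = 0.1543
Iter 3: z = -1.2044 + 0.0061i, |z|^2 = 1.4505
Iter 4: z = 0.1734 + -0.1447i, |z|^2 = 0.0510
Iter 5: z = -1.2678 + -0.1802i, |z|^2 = 1.6399
Iter 6: z = 0.2980 + 0.3269i, |z|^2 = 0.1956
Iter 7: z = -1.2951 + 0.0648i, |z|^2 = 1.6814
Iter 8: z = 0.3960 + -0.2979i, |z|^2 = 0.2456
Iter 9: z = -1.2089 + -0.3659i, |z|^2 = 1.5953
Iter 10: z = 0.0505 + 0.7547i, |z|^2 = 0.5722
Iter 11: z = -1.8441 + -0.0537i, |z|^2 = 3.4035
Iter 12: z = 2.1207 + 0.0681i, |z|^2 = 4.5020
Escaped at iteration 12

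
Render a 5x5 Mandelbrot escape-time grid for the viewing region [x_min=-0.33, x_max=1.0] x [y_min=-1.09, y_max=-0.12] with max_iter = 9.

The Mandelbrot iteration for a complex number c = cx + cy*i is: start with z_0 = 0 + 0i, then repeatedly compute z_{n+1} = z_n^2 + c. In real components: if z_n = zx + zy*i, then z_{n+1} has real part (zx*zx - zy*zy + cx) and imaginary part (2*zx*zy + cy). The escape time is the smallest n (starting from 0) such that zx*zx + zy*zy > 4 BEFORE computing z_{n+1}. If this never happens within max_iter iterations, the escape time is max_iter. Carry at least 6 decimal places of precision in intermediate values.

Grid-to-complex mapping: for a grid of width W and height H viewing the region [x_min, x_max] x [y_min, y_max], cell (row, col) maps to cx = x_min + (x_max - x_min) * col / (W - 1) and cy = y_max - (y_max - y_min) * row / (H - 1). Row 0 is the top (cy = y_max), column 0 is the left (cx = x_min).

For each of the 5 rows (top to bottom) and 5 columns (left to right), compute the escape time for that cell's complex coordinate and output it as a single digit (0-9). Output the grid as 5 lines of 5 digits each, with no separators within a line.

(row=0, col=0): c = -0.3300 + -0.1200i → escape time 9
(row=0, col=1): c = 0.0025 + -0.1200i → escape time 9
(row=0, col=2): c = 0.3350 + -0.1200i → escape time 9
(row=0, col=3): c = 0.6675 + -0.1200i → escape time 4
(row=0, col=4): c = 1.0000 + -0.1200i → escape time 2
(row=1, col=0): c = -0.3300 + -0.3625i → escape time 9
(row=1, col=1): c = 0.0025 + -0.3625i → escape time 9
(row=1, col=2): c = 0.3350 + -0.3625i → escape time 9
(row=1, col=3): c = 0.6675 + -0.3625i → escape time 3
(row=1, col=4): c = 1.0000 + -0.3625i → escape time 2
(row=2, col=0): c = -0.3300 + -0.6050i → escape time 9
(row=2, col=1): c = 0.0025 + -0.6050i → escape time 9
(row=2, col=2): c = 0.3350 + -0.6050i → escape time 9
(row=2, col=3): c = 0.6675 + -0.6050i → escape time 3
(row=2, col=4): c = 1.0000 + -0.6050i → escape time 2
(row=3, col=0): c = -0.3300 + -0.8475i → escape time 6
(row=3, col=1): c = 0.0025 + -0.8475i → escape time 9
(row=3, col=2): c = 0.3350 + -0.8475i → escape time 4
(row=3, col=3): c = 0.6675 + -0.8475i → escape time 2
(row=3, col=4): c = 1.0000 + -0.8475i → escape time 2
(row=4, col=0): c = -0.3300 + -1.0900i → escape time 4
(row=4, col=1): c = 0.0025 + -1.0900i → escape time 4
(row=4, col=2): c = 0.3350 + -1.0900i → escape time 3
(row=4, col=3): c = 0.6675 + -1.0900i → escape time 2
(row=4, col=4): c = 1.0000 + -1.0900i → escape time 2

Answer: 99942
99932
99932
69422
44322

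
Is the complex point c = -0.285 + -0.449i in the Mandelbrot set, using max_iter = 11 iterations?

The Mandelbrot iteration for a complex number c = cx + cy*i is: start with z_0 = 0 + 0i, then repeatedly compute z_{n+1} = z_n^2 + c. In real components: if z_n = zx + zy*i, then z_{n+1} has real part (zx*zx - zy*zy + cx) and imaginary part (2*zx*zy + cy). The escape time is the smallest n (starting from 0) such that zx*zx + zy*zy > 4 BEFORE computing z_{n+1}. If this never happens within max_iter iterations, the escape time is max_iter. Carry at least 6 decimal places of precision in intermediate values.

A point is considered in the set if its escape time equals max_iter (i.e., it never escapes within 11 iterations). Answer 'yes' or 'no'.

Answer: yes

Derivation:
z_0 = 0 + 0i, c = -0.2850 + -0.4490i
Iter 1: z = -0.2850 + -0.4490i, |z|^2 = 0.2828
Iter 2: z = -0.4054 + -0.1931i, |z|^2 = 0.2016
Iter 3: z = -0.1579 + -0.2925i, |z|^2 = 0.1105
Iter 4: z = -0.3456 + -0.3566i, |z|^2 = 0.2466
Iter 5: z = -0.2927 + -0.2025i, |z|^2 = 0.1267
Iter 6: z = -0.2403 + -0.3304i, |z|^2 = 0.1669
Iter 7: z = -0.3364 + -0.2902i, |z|^2 = 0.1974
Iter 8: z = -0.2560 + -0.2537i, |z|^2 = 0.1299
Iter 9: z = -0.2838 + -0.3191i, |z|^2 = 0.1824
Iter 10: z = -0.3062 + -0.2679i, |z|^2 = 0.1655
Did not escape in 11 iterations → in set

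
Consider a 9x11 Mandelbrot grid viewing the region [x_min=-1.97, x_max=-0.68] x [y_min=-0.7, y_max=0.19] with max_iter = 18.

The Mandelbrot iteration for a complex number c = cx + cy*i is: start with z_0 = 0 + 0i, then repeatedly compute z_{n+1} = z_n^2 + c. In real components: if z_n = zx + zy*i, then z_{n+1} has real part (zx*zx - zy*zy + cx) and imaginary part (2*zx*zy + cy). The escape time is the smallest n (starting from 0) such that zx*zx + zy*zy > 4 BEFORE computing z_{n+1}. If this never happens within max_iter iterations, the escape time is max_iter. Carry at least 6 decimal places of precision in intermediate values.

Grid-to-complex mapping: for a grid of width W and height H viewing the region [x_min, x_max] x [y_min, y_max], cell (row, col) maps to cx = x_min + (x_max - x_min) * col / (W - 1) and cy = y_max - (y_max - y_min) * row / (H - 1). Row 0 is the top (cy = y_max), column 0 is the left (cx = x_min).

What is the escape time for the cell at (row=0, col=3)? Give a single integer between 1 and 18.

z_0 = 0 + 0i, c = -1.4863 + 0.1900i
Iter 1: z = -1.4863 + 0.1900i, |z|^2 = 2.2450
Iter 2: z = 0.6866 + -0.3748i, |z|^2 = 0.6119
Iter 3: z = -1.1553 + -0.3246i, |z|^2 = 1.4401
Iter 4: z = -0.2569 + 0.9401i, |z|^2 = 0.9498
Iter 5: z = -2.3040 + -0.2930i, |z|^2 = 5.3944
Escaped at iteration 5

Answer: 5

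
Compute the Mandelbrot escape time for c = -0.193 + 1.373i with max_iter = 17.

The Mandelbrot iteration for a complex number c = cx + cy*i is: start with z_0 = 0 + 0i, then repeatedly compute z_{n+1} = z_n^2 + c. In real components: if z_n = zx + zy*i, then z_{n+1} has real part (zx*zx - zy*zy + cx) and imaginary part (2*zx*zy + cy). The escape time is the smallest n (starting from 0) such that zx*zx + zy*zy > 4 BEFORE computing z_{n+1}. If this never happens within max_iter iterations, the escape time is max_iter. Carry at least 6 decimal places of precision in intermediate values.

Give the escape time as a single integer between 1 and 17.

z_0 = 0 + 0i, c = -0.1930 + 1.3730i
Iter 1: z = -0.1930 + 1.3730i, |z|^2 = 1.9224
Iter 2: z = -2.0409 + 0.8430i, |z|^2 = 4.8759
Escaped at iteration 2

Answer: 2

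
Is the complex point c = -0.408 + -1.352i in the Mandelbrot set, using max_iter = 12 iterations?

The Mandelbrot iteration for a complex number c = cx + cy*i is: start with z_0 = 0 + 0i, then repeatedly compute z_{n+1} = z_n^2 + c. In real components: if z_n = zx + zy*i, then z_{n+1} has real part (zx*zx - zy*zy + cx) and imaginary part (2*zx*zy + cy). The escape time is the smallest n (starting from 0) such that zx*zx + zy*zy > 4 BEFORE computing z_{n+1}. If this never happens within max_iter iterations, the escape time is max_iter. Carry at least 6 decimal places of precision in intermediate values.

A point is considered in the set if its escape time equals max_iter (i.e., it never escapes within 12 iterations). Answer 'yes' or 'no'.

Answer: no

Derivation:
z_0 = 0 + 0i, c = -0.4080 + -1.3520i
Iter 1: z = -0.4080 + -1.3520i, |z|^2 = 1.9944
Iter 2: z = -2.0694 + -0.2488i, |z|^2 = 4.3445
Escaped at iteration 2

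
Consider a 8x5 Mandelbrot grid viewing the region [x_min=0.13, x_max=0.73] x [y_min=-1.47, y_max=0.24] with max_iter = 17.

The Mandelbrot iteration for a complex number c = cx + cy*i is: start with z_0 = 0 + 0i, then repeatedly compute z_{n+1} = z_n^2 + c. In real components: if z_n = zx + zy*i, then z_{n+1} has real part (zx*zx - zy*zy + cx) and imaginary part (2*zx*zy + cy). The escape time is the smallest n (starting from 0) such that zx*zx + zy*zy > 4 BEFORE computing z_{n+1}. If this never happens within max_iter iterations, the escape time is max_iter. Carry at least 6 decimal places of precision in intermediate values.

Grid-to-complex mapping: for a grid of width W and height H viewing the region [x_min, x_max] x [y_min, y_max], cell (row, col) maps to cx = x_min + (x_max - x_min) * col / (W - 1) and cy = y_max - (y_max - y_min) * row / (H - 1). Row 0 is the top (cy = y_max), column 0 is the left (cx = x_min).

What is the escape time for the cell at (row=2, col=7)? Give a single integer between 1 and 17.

z_0 = 0 + 0i, c = 0.7300 + -0.6150i
Iter 1: z = 0.7300 + -0.6150i, |z|^2 = 0.9111
Iter 2: z = 0.8847 + -1.5129i, |z|^2 = 3.0715
Iter 3: z = -0.7762 + -3.2918i, |z|^2 = 11.4388
Escaped at iteration 3

Answer: 3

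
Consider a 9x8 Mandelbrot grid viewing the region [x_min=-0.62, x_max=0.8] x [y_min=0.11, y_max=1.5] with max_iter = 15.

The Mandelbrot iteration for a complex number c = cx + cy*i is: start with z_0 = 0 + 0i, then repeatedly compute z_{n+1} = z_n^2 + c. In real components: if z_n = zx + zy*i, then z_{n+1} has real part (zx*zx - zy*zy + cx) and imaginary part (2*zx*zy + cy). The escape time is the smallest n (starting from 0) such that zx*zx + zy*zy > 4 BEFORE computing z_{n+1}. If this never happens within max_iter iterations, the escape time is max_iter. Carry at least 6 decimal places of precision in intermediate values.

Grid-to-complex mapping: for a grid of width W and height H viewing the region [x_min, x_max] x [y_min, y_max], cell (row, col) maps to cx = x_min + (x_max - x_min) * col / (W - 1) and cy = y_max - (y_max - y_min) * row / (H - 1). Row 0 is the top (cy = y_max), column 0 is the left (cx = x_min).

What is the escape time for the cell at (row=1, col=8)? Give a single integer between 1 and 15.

Answer: 2

Derivation:
z_0 = 0 + 0i, c = 0.8000 + 1.3014i
Iter 1: z = 0.8000 + 1.3014i, |z|^2 = 2.3337
Iter 2: z = -0.2537 + 3.3837i, |z|^2 = 11.5139
Escaped at iteration 2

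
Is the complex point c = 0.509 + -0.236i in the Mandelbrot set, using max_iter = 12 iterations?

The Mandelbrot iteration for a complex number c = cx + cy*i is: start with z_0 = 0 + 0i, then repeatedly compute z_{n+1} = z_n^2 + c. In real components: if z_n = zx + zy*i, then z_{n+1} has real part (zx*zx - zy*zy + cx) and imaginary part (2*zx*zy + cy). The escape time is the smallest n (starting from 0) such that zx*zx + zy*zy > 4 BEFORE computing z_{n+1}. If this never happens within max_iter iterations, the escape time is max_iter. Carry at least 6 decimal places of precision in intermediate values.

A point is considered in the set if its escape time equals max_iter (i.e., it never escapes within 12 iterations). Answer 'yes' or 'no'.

z_0 = 0 + 0i, c = 0.5090 + -0.2360i
Iter 1: z = 0.5090 + -0.2360i, |z|^2 = 0.3148
Iter 2: z = 0.7124 + -0.4762i, |z|^2 = 0.7343
Iter 3: z = 0.7897 + -0.9145i, |z|^2 = 1.4600
Iter 4: z = 0.2962 + -1.6804i, |z|^2 = 2.9115
Iter 5: z = -2.2270 + -1.2315i, |z|^2 = 6.4760
Escaped at iteration 5

Answer: no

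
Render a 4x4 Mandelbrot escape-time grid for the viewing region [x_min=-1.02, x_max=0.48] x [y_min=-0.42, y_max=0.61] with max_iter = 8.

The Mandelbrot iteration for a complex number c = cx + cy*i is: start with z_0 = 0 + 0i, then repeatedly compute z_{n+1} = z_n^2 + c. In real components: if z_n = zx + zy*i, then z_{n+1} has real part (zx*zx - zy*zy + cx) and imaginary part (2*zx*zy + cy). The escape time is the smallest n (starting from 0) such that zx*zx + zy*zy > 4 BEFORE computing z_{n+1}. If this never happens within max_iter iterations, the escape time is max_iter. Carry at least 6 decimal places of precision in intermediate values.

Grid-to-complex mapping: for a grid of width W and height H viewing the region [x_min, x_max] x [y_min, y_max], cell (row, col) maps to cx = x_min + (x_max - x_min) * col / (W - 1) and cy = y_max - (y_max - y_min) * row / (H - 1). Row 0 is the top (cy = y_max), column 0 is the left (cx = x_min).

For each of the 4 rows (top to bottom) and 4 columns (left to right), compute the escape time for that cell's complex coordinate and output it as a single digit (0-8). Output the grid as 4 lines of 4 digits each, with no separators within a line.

(row=0, col=0): c = -1.0200 + 0.6100i → escape time 4
(row=0, col=1): c = -0.5200 + 0.6100i → escape time 8
(row=0, col=2): c = -0.0200 + 0.6100i → escape time 8
(row=0, col=3): c = 0.4800 + 0.6100i → escape time 5
(row=1, col=0): c = -1.0200 + 0.2667i → escape time 8
(row=1, col=1): c = -0.5200 + 0.2667i → escape time 8
(row=1, col=2): c = -0.0200 + 0.2667i → escape time 8
(row=1, col=3): c = 0.4800 + 0.2667i → escape time 6
(row=2, col=0): c = -1.0200 + -0.0767i → escape time 8
(row=2, col=1): c = -0.5200 + -0.0767i → escape time 8
(row=2, col=2): c = -0.0200 + -0.0767i → escape time 8
(row=2, col=3): c = 0.4800 + -0.0767i → escape time 5
(row=3, col=0): c = -1.0200 + -0.4200i → escape time 6
(row=3, col=1): c = -0.5200 + -0.4200i → escape time 8
(row=3, col=2): c = -0.0200 + -0.4200i → escape time 8
(row=3, col=3): c = 0.4800 + -0.4200i → escape time 6

Answer: 4885
8886
8885
6886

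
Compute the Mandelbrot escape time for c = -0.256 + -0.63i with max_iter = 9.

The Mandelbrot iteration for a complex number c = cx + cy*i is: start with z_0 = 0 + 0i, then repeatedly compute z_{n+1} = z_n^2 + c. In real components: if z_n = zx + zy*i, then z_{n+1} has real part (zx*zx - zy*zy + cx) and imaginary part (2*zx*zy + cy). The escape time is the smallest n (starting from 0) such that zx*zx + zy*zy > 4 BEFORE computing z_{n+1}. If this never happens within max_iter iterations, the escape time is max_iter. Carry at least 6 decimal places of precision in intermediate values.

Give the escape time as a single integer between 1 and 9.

Answer: 9

Derivation:
z_0 = 0 + 0i, c = -0.2560 + -0.6300i
Iter 1: z = -0.2560 + -0.6300i, |z|^2 = 0.4624
Iter 2: z = -0.5874 + -0.3074i, |z|^2 = 0.4395
Iter 3: z = -0.0055 + -0.2688i, |z|^2 = 0.0723
Iter 4: z = -0.3282 + -0.6270i, |z|^2 = 0.5009
Iter 5: z = -0.5414 + -0.2184i, |z|^2 = 0.3408
Iter 6: z = -0.0105 + -0.3935i, |z|^2 = 0.1550
Iter 7: z = -0.4108 + -0.6217i, |z|^2 = 0.5552
Iter 8: z = -0.4738 + -0.1192i, |z|^2 = 0.2387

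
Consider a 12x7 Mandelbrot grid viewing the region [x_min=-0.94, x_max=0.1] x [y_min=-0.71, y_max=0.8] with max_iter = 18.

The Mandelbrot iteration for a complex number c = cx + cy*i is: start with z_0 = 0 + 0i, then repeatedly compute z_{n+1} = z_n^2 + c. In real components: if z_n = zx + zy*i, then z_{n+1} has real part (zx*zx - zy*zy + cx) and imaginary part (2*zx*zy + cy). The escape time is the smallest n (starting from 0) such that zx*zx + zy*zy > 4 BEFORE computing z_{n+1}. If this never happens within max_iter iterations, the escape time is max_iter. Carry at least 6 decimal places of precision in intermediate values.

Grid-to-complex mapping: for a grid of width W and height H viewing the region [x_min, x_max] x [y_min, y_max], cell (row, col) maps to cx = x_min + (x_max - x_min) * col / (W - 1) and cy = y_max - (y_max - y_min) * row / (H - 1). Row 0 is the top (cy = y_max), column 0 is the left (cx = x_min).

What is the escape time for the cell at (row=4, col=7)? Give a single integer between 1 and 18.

Answer: 18

Derivation:
z_0 = 0 + 0i, c = -0.2782 + -0.2067i
Iter 1: z = -0.2782 + -0.2067i, |z|^2 = 0.1201
Iter 2: z = -0.2435 + -0.0917i, |z|^2 = 0.0677
Iter 3: z = -0.2273 + -0.1620i, |z|^2 = 0.0779
Iter 4: z = -0.2528 + -0.1330i, |z|^2 = 0.0816
Iter 5: z = -0.2320 + -0.1394i, |z|^2 = 0.0733
Iter 6: z = -0.2438 + -0.1420i, |z|^2 = 0.0796
Iter 7: z = -0.2389 + -0.1374i, |z|^2 = 0.0760
Iter 8: z = -0.2400 + -0.1410i, |z|^2 = 0.0775
Iter 9: z = -0.2405 + -0.1390i, |z|^2 = 0.0771
Iter 10: z = -0.2397 + -0.1398i, |z|^2 = 0.0770
Iter 11: z = -0.2403 + -0.1396i, |z|^2 = 0.0772
Iter 12: z = -0.2399 + -0.1396i, |z|^2 = 0.0770
Iter 13: z = -0.2401 + -0.1397i, |z|^2 = 0.0772
Iter 14: z = -0.2401 + -0.1396i, |z|^2 = 0.0771
Iter 15: z = -0.2400 + -0.1396i, |z|^2 = 0.0771
Iter 16: z = -0.2401 + -0.1396i, |z|^2 = 0.0771
Iter 17: z = -0.2400 + -0.1396i, |z|^2 = 0.0771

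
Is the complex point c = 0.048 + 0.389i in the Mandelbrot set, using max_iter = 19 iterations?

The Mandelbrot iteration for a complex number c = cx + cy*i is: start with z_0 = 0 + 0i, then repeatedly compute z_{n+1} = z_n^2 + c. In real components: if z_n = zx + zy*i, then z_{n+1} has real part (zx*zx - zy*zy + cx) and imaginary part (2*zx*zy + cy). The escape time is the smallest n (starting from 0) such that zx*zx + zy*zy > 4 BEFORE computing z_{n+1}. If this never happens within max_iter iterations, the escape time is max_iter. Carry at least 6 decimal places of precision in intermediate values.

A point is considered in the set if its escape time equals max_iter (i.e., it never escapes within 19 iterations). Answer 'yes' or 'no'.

z_0 = 0 + 0i, c = 0.0480 + 0.3890i
Iter 1: z = 0.0480 + 0.3890i, |z|^2 = 0.1536
Iter 2: z = -0.1010 + 0.4263i, |z|^2 = 0.1920
Iter 3: z = -0.1236 + 0.3029i, |z|^2 = 0.1070
Iter 4: z = -0.0285 + 0.3142i, |z|^2 = 0.0995
Iter 5: z = -0.0499 + 0.3711i, |z|^2 = 0.1402
Iter 6: z = -0.0872 + 0.3520i, |z|^2 = 0.1315
Iter 7: z = -0.0683 + 0.3276i, |z|^2 = 0.1120
Iter 8: z = -0.0547 + 0.3443i, |z|^2 = 0.1215
Iter 9: z = -0.0675 + 0.3514i, |z|^2 = 0.1280
Iter 10: z = -0.0709 + 0.3415i, |z|^2 = 0.1217
Iter 11: z = -0.0636 + 0.3406i, |z|^2 = 0.1200
Iter 12: z = -0.0639 + 0.3457i, |z|^2 = 0.1236
Iter 13: z = -0.0674 + 0.3448i, |z|^2 = 0.1234
Iter 14: z = -0.0663 + 0.3425i, |z|^2 = 0.1217
Iter 15: z = -0.0649 + 0.3436i, |z|^2 = 0.1222
Iter 16: z = -0.0658 + 0.3444i, |z|^2 = 0.1229
Iter 17: z = -0.0663 + 0.3437i, |z|^2 = 0.1225
Iter 18: z = -0.0657 + 0.3434i, |z|^2 = 0.1223
Did not escape in 19 iterations → in set

Answer: yes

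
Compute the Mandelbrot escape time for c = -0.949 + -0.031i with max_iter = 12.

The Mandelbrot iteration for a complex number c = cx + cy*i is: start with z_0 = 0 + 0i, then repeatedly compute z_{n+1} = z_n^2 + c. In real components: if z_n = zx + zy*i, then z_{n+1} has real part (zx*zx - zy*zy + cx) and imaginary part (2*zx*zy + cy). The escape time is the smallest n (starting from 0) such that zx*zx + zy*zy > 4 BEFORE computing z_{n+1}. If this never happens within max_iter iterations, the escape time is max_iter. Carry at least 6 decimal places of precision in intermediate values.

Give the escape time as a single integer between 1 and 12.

Answer: 12

Derivation:
z_0 = 0 + 0i, c = -0.9490 + -0.0310i
Iter 1: z = -0.9490 + -0.0310i, |z|^2 = 0.9016
Iter 2: z = -0.0494 + 0.0278i, |z|^2 = 0.0032
Iter 3: z = -0.9473 + -0.0337i, |z|^2 = 0.8986
Iter 4: z = -0.0527 + 0.0329i, |z|^2 = 0.0039
Iter 5: z = -0.9473 + -0.0345i, |z|^2 = 0.8986
Iter 6: z = -0.0528 + 0.0343i, |z|^2 = 0.0040
Iter 7: z = -0.9474 + -0.0346i, |z|^2 = 0.8987
Iter 8: z = -0.0527 + 0.0346i, |z|^2 = 0.0040
Iter 9: z = -0.9474 + -0.0346i, |z|^2 = 0.8988
Iter 10: z = -0.0526 + 0.0346i, |z|^2 = 0.0040
Iter 11: z = -0.9474 + -0.0346i, |z|^2 = 0.8988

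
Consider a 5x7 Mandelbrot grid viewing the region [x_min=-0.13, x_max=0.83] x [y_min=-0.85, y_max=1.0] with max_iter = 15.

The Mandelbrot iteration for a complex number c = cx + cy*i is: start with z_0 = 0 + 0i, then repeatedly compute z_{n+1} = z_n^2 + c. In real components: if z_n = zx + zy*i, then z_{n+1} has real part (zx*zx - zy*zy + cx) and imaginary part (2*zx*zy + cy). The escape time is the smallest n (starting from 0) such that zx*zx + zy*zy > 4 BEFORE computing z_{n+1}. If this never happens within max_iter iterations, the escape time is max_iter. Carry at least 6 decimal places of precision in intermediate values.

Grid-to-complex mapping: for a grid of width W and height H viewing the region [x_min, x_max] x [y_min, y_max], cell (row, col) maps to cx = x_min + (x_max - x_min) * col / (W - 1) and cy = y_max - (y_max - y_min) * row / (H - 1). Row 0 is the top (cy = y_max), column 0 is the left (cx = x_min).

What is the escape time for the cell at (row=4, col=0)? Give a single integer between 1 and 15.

z_0 = 0 + 0i, c = -0.1300 + -0.2333i
Iter 1: z = -0.1300 + -0.2333i, |z|^2 = 0.0713
Iter 2: z = -0.1675 + -0.1727i, |z|^2 = 0.0579
Iter 3: z = -0.1317 + -0.1755i, |z|^2 = 0.0481
Iter 4: z = -0.1434 + -0.1871i, |z|^2 = 0.0556
Iter 5: z = -0.1444 + -0.1797i, |z|^2 = 0.0531
Iter 6: z = -0.1414 + -0.1814i, |z|^2 = 0.0529
Iter 7: z = -0.1429 + -0.1820i, |z|^2 = 0.0536
Iter 8: z = -0.1427 + -0.1813i, |z|^2 = 0.0532
Iter 9: z = -0.1425 + -0.1816i, |z|^2 = 0.0533
Iter 10: z = -0.1427 + -0.1816i, |z|^2 = 0.0533
Iter 11: z = -0.1426 + -0.1815i, |z|^2 = 0.0533
Iter 12: z = -0.1426 + -0.1816i, |z|^2 = 0.0533
Iter 13: z = -0.1426 + -0.1815i, |z|^2 = 0.0533
Iter 14: z = -0.1426 + -0.1815i, |z|^2 = 0.0533

Answer: 15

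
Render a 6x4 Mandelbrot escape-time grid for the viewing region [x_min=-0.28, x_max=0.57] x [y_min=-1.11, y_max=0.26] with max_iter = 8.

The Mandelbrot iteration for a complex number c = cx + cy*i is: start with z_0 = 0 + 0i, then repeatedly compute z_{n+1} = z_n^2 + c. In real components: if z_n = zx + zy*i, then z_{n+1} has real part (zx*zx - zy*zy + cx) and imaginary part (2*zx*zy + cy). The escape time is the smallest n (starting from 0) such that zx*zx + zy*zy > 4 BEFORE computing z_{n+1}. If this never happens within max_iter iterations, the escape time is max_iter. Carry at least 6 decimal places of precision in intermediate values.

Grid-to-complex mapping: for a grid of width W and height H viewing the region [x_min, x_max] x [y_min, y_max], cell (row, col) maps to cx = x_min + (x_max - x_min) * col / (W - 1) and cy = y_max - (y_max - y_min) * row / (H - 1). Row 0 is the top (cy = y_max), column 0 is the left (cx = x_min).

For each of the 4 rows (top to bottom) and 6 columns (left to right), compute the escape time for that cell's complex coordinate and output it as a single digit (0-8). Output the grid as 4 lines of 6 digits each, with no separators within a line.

Answer: 888884
888884
888873
454322

Derivation:
(row=0, col=0): c = -0.2800 + 0.2600i → escape time 8
(row=0, col=1): c = -0.1100 + 0.2600i → escape time 8
(row=0, col=2): c = 0.0600 + 0.2600i → escape time 8
(row=0, col=3): c = 0.2300 + 0.2600i → escape time 8
(row=0, col=4): c = 0.4000 + 0.2600i → escape time 8
(row=0, col=5): c = 0.5700 + 0.2600i → escape time 4
(row=1, col=0): c = -0.2800 + -0.1967i → escape time 8
(row=1, col=1): c = -0.1100 + -0.1967i → escape time 8
(row=1, col=2): c = 0.0600 + -0.1967i → escape time 8
(row=1, col=3): c = 0.2300 + -0.1967i → escape time 8
(row=1, col=4): c = 0.4000 + -0.1967i → escape time 8
(row=1, col=5): c = 0.5700 + -0.1967i → escape time 4
(row=2, col=0): c = -0.2800 + -0.6533i → escape time 8
(row=2, col=1): c = -0.1100 + -0.6533i → escape time 8
(row=2, col=2): c = 0.0600 + -0.6533i → escape time 8
(row=2, col=3): c = 0.2300 + -0.6533i → escape time 8
(row=2, col=4): c = 0.4000 + -0.6533i → escape time 7
(row=2, col=5): c = 0.5700 + -0.6533i → escape time 3
(row=3, col=0): c = -0.2800 + -1.1100i → escape time 4
(row=3, col=1): c = -0.1100 + -1.1100i → escape time 5
(row=3, col=2): c = 0.0600 + -1.1100i → escape time 4
(row=3, col=3): c = 0.2300 + -1.1100i → escape time 3
(row=3, col=4): c = 0.4000 + -1.1100i → escape time 2
(row=3, col=5): c = 0.5700 + -1.1100i → escape time 2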